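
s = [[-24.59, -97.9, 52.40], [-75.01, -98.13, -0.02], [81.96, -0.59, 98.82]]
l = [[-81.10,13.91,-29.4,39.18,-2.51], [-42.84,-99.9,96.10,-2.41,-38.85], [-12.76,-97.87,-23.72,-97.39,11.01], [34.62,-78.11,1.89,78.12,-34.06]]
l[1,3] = -2.41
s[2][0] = 81.96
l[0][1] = 13.91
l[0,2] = -29.4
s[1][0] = -75.01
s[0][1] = -97.9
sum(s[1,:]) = -173.16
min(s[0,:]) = -97.9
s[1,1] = -98.13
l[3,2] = 1.89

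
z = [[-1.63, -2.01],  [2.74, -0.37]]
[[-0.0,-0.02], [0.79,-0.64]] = z@[[0.26,-0.21], [-0.21,0.18]]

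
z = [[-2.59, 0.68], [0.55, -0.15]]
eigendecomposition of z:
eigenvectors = [[-0.98, -0.25], [0.21, -0.97]]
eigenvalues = [-2.73, -0.01]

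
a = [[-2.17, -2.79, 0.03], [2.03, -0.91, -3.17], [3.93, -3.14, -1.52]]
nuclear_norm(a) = 11.78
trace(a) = -4.60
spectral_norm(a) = 6.18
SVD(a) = [[-0.04, -0.98, -0.2], [0.56, 0.15, -0.81], [0.83, -0.14, 0.54]] @ diag([6.182081013479392, 3.5799146056221356, 2.018114406873633]) @ [[0.72, -0.49, -0.49], [0.52, 0.85, -0.08], [0.46, -0.20, 0.87]]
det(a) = 44.66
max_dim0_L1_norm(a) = 8.13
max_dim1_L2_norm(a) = 5.25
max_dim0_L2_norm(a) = 4.93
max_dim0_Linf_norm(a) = 3.93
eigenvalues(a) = [(-3.49+2.58j), (-3.49-2.58j), (2.37+0j)]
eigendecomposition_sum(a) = [[(-1.17+1.82j), (-1.08-0.48j), -0.24-1.13j], [(1.15+1.96j), (-0.96+0.78j), (-1.17-0.31j)], [1.78+1.82j, -0.84+1.11j, (-1.36-0.02j)]] + [[-1.17-1.82j, (-1.08+0.48j), (-0.24+1.13j)], [1.15-1.96j, (-0.96-0.78j), (-1.17+0.31j)], [1.78-1.82j, -0.84-1.11j, -1.36+0.02j]] + [[0.16+0.00j,-0.63+0.00j,0.52-0.00j],[-0.26-0.00j,(1.02-0j),(-0.83+0j)],[0.38+0.00j,(-1.46+0j),(1.19-0j)]]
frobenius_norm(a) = 7.42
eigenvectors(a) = [[0.12+0.52j, 0.12-0.52j, 0.34+0.00j], [(0.55+0.14j), (0.55-0.14j), (-0.54+0j)], [(0.63+0j), (0.63-0j), (0.77+0j)]]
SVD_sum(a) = [[-0.16, 0.11, 0.11], [2.51, -1.69, -1.70], [3.70, -2.49, -2.51]] + [[-1.82, -2.98, 0.27], [0.27, 0.45, -0.04], [-0.27, -0.44, 0.04]] + [[-0.19, 0.08, -0.35],[-0.75, 0.33, -1.43],[0.5, -0.22, 0.95]]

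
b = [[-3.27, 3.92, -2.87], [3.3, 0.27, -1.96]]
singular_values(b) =[5.93, 3.74]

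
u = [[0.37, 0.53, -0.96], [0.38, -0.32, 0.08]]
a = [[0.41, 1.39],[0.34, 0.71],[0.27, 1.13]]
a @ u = [[0.68, -0.23, -0.28], [0.40, -0.05, -0.27], [0.53, -0.22, -0.17]]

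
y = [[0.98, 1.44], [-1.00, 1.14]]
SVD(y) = [[0.86,0.51],  [0.51,-0.86]] @ diag([1.8502623062813466, 1.3820743098525612]) @ [[0.18, 0.98], [0.98, -0.18]]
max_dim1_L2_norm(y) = 1.74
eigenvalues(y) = [(1.06+1.2j), (1.06-1.2j)]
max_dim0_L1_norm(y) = 2.58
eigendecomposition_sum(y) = [[(0.49+0.63j), 0.72-0.64j], [-0.50+0.44j, (0.57+0.56j)]] + [[(0.49-0.63j), (0.72+0.64j)],[-0.50-0.44j, (0.57-0.56j)]]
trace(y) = 2.12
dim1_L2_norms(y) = [1.74, 1.52]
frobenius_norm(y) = 2.31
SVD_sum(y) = [[0.29, 1.57], [0.17, 0.92]] + [[0.69,-0.13], [-1.17,0.22]]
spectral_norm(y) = 1.85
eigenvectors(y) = [[(0.77+0j), (0.77-0j)], [(0.04+0.64j), (0.04-0.64j)]]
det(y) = 2.56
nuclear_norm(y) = 3.23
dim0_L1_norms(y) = [1.98, 2.58]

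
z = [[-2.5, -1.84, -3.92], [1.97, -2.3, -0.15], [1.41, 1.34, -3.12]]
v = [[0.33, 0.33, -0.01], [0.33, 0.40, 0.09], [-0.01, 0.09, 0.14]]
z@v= [[-1.39, -1.91, -0.69], [-0.11, -0.28, -0.25], [0.94, 0.72, -0.33]]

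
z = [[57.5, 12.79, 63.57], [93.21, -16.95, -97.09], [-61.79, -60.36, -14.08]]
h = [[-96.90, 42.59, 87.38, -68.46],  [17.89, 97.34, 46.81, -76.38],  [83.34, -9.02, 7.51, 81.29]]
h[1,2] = 46.81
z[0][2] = 63.57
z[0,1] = 12.79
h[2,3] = 81.29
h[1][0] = 17.89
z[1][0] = 93.21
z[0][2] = 63.57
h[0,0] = -96.9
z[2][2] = -14.08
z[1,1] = -16.95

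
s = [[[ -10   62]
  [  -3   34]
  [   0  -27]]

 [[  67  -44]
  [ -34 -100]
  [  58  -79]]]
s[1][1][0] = -34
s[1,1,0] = -34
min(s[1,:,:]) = -100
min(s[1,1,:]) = -100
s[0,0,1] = 62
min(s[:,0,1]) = -44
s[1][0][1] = -44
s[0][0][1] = 62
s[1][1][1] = -100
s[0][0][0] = -10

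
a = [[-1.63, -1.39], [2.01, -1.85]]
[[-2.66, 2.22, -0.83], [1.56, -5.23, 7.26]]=a @ [[1.22, -1.96, 2.00], [0.48, 0.70, -1.75]]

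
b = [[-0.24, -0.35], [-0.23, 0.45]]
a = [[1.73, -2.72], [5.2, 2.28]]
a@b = [[0.21, -1.83], [-1.77, -0.79]]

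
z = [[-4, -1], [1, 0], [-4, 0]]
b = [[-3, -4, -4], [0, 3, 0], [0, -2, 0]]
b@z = [[24, 3], [3, 0], [-2, 0]]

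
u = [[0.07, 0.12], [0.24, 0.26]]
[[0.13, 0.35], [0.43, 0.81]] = u @ [[1.65, 0.59],  [0.13, 2.57]]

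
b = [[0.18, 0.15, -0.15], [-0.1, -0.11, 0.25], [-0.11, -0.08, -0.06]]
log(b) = [[-8.52, -3.89, -10.96], [9.49, 3.71, 16.5], [-1.14, -1.14, -3.07]]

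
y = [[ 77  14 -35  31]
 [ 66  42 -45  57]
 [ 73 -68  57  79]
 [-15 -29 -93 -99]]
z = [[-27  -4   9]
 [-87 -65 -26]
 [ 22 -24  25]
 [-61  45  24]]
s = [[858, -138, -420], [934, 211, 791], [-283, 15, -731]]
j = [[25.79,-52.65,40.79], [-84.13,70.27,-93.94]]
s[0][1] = -138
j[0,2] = 40.79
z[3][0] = -61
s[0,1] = -138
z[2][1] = -24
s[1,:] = [934, 211, 791]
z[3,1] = 45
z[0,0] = -27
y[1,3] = 57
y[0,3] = 31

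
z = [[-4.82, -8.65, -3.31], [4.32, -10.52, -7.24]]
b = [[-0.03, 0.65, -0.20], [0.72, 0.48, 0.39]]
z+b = [[-4.85, -8.0, -3.51], [5.04, -10.04, -6.85]]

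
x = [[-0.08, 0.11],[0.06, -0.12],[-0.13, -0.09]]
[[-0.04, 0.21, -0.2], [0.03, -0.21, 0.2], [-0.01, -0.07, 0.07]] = x@[[0.18, -0.51, 0.49],  [-0.2, 1.50, -1.45]]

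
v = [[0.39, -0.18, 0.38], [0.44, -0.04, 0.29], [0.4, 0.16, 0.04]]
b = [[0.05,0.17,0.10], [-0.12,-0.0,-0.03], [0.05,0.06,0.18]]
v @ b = [[0.06, 0.09, 0.11], [0.04, 0.09, 0.10], [0.0, 0.07, 0.04]]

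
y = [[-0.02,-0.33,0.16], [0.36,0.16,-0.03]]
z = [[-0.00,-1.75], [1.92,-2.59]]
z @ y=[[-0.63, -0.28, 0.05], [-0.97, -1.05, 0.38]]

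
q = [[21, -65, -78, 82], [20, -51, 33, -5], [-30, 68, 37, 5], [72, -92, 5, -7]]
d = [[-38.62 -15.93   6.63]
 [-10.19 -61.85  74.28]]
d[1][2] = 74.28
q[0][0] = 21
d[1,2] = 74.28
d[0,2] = 6.63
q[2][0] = -30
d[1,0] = -10.19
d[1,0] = -10.19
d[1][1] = -61.85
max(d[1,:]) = 74.28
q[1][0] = 20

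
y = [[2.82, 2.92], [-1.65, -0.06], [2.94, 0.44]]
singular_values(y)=[5.0, 1.74]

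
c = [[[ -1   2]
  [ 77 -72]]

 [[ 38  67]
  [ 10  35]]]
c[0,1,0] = 77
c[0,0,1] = 2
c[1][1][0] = 10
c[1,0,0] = 38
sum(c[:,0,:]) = 106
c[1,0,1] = 67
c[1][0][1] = 67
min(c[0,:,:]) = -72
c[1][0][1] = 67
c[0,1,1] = -72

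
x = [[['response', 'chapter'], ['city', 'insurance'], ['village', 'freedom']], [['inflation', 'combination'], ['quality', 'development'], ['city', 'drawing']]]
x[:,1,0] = ['city', 'quality']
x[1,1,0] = 'quality'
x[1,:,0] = ['inflation', 'quality', 'city']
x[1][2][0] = 'city'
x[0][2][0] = 'village'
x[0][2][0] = 'village'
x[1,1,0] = 'quality'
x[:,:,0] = [['response', 'city', 'village'], ['inflation', 'quality', 'city']]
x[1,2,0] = 'city'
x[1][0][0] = 'inflation'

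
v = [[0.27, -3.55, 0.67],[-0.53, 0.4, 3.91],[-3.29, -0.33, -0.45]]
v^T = [[0.27, -0.53, -3.29], [-3.55, 0.40, -0.33], [0.67, 3.91, -0.45]]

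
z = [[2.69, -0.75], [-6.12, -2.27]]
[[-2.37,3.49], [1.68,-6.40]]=z@[[-0.62,  1.19], [0.93,  -0.39]]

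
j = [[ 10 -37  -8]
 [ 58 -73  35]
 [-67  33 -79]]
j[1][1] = -73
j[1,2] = 35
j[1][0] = 58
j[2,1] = 33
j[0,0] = 10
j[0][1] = -37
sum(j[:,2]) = -52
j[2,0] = -67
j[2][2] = -79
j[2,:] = [-67, 33, -79]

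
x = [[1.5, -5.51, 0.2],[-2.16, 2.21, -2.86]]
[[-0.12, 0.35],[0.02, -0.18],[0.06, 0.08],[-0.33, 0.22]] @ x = [[-0.94, 1.43, -1.02],  [0.42, -0.51, 0.52],  [-0.08, -0.15, -0.22],  [-0.97, 2.30, -0.70]]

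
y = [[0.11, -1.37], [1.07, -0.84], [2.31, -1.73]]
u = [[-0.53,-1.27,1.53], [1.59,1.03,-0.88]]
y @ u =[[-2.24, -1.55, 1.37], [-1.9, -2.22, 2.38], [-3.98, -4.72, 5.06]]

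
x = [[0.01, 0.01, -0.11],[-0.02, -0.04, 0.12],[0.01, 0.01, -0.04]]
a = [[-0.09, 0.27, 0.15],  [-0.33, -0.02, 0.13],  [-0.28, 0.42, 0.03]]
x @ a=[[0.03, -0.04, -0.0], [-0.02, 0.05, -0.00], [0.01, -0.01, 0.0]]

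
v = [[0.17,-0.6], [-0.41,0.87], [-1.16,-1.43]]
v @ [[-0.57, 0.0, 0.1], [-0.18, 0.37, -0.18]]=[[0.01, -0.22, 0.12], [0.08, 0.32, -0.2], [0.92, -0.53, 0.14]]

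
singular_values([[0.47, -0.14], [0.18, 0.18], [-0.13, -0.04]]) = [0.52, 0.22]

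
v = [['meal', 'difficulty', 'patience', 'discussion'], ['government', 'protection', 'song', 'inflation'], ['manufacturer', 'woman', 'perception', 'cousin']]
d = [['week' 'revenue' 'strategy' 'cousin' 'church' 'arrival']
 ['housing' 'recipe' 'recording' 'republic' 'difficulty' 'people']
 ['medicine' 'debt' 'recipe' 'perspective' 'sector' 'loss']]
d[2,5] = 'loss'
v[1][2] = 'song'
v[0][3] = 'discussion'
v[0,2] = 'patience'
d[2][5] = 'loss'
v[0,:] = ['meal', 'difficulty', 'patience', 'discussion']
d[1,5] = 'people'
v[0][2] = 'patience'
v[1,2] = 'song'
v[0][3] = 'discussion'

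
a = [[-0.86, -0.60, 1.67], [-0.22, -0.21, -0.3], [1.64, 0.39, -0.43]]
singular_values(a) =[2.42, 1.09, 0.23]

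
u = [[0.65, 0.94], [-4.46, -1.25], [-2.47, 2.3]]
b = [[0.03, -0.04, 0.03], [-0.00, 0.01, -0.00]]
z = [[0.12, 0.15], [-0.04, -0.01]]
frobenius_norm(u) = 5.84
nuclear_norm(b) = 0.07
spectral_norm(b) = 0.06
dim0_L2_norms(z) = [0.13, 0.15]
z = b @ u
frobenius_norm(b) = 0.06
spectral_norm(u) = 5.14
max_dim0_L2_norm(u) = 5.14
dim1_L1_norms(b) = [0.1, 0.01]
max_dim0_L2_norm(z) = 0.15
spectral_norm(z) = 0.19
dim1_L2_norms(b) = [0.06, 0.01]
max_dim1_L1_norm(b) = 0.1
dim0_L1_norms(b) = [0.03, 0.05, 0.03]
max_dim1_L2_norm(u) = 4.63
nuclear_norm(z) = 0.22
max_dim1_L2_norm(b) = 0.06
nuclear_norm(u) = 7.92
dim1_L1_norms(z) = [0.27, 0.05]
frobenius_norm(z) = 0.20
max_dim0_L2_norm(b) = 0.04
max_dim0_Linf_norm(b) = 0.04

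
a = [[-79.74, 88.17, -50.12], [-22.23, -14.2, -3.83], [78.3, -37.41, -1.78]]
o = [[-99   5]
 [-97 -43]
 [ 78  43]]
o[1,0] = -97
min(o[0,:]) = -99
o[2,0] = 78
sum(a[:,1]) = 36.56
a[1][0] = -22.23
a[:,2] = [-50.12, -3.83, -1.78]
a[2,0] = 78.3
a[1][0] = -22.23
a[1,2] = -3.83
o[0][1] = 5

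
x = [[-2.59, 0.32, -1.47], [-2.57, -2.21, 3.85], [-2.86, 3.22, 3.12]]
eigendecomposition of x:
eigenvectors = [[(0.14+0j),-0.67+0.00j,-0.67-0.00j], [-0.48+0.00j,(0.17-0.56j),0.17+0.56j], [-0.86+0.00j,(-0.4+0.23j),-0.40-0.23j]]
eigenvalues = [(5.39+0j), (-3.53+0.76j), (-3.53-0.76j)]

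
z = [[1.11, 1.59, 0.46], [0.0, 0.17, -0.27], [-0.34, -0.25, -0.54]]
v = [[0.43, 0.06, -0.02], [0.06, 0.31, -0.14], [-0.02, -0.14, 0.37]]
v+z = [[1.54,1.65,0.44], [0.06,0.48,-0.41], [-0.36,-0.39,-0.17]]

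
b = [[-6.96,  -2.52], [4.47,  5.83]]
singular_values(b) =[10.01, 2.93]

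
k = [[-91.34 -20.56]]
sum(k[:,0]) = -91.34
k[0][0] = -91.34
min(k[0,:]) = -91.34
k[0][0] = -91.34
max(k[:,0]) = -91.34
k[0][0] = -91.34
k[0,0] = -91.34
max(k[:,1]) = -20.56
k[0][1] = -20.56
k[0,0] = -91.34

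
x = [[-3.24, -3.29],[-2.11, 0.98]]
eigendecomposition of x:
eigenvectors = [[-0.93, 0.51],  [-0.36, -0.86]]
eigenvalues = [-4.51, 2.25]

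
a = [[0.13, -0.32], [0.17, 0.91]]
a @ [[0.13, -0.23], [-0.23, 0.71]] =[[0.09, -0.26], [-0.19, 0.61]]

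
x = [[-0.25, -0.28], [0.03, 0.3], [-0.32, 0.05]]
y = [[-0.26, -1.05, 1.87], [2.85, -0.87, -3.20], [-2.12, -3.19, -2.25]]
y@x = [[-0.56, -0.15], [0.29, -1.22], [1.15, -0.48]]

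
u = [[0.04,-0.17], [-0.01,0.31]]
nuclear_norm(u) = 0.38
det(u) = 0.01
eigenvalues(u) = [0.03, 0.32]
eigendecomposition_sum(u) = [[0.03, 0.02], [0.00, 0.00]] + [[0.01, -0.19], [-0.01, 0.31]]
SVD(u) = [[-0.49, 0.87], [0.87, 0.49]] @ diag([0.35466862144481803, 0.03016900665305906]) @ [[-0.08, 1.00],[1.0, 0.08]]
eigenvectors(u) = [[-1.00, 0.52],[-0.04, -0.85]]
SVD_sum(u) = [[0.01, -0.17], [-0.02, 0.31]] + [[0.03,0.0], [0.01,0.0]]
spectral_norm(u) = 0.35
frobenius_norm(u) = 0.36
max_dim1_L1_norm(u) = 0.32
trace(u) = 0.35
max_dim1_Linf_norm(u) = 0.31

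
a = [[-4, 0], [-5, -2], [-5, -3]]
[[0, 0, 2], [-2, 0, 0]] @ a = [[-10, -6], [8, 0]]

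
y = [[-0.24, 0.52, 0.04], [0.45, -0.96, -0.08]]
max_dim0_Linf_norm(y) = 0.96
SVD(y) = [[-0.48, 0.88], [0.88, 0.48]] @ diag([1.2083389939286415, 0.0041080106520914594]) @ [[0.42,-0.90,-0.07], [0.64,0.35,-0.68]]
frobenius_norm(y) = 1.21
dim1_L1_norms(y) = [0.8, 1.49]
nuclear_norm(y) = 1.21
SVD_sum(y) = [[-0.24, 0.52, 0.04], [0.45, -0.96, -0.08]] + [[0.0, 0.0, -0.00], [0.00, 0.00, -0.0]]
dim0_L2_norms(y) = [0.51, 1.09, 0.09]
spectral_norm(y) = 1.21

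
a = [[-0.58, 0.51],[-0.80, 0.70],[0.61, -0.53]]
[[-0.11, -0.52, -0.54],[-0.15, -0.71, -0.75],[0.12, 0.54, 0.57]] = a @ [[0.61,0.25,0.97], [0.48,-0.73,0.04]]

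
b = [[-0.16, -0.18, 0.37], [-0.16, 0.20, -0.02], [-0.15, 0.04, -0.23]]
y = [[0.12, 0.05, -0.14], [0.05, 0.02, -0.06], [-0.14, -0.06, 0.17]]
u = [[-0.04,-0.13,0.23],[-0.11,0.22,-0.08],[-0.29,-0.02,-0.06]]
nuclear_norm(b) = 0.93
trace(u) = 0.12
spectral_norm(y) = 0.31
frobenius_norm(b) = 0.58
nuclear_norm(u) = 0.78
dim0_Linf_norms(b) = [0.16, 0.2, 0.37]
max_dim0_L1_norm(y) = 0.37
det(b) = 0.02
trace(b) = -0.19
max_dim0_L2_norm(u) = 0.31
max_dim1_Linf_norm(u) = 0.29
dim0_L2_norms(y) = [0.19, 0.08, 0.23]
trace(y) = 0.31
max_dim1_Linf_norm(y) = 0.17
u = y + b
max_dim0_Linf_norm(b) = 0.37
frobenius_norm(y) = 0.31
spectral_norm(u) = 0.36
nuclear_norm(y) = 0.31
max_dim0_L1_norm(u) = 0.44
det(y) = -0.00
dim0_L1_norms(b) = [0.47, 0.42, 0.62]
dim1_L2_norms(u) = [0.27, 0.26, 0.3]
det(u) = 0.01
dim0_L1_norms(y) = [0.31, 0.13, 0.37]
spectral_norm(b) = 0.48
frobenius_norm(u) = 0.48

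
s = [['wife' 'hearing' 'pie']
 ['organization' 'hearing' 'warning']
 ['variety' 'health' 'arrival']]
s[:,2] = ['pie', 'warning', 'arrival']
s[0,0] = 'wife'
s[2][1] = 'health'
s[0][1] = 'hearing'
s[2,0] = 'variety'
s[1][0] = 'organization'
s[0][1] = 'hearing'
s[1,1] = 'hearing'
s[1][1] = 'hearing'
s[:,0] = ['wife', 'organization', 'variety']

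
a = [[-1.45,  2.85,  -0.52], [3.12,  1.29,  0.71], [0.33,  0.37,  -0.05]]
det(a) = 1.21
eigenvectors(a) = [[0.83, -0.50, -0.25], [-0.56, -0.85, 0.06], [-0.02, -0.15, 0.97]]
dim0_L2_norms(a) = [3.46, 3.15, 0.88]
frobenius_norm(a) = 4.76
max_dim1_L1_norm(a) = 5.12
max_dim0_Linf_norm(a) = 3.12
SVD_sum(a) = [[-1.61, 0.08, -0.4],[3.04, -0.15, 0.76],[0.28, -0.01, 0.07]] + [[0.16, 2.77, -0.12],[0.08, 1.43, -0.06],[0.02, 0.39, -0.02]] + [[-0.00,  0.0,  0.01], [-0.00,  0.0,  0.01], [0.03,  -0.01,  -0.1]]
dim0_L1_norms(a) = [4.9, 4.51, 1.28]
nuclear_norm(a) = 6.82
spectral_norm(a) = 3.56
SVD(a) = [[-0.47, -0.88, -0.07], [0.88, -0.46, -0.13], [0.08, -0.12, 0.99]] @ diag([3.5614935656412388, 3.1544419915067055, 0.10751420424882502]) @ [[0.97, -0.05, 0.24], [-0.06, -1.0, 0.04], [0.24, -0.06, -0.97]]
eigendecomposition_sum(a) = [[-2.36, 1.50, -0.7], [1.58, -1.01, 0.47], [0.06, -0.04, 0.02]] + [[0.91, 1.35, 0.15], [1.54, 2.30, 0.25], [0.26, 0.39, 0.04]] + [[-0.0, -0.0, 0.03], [0.0, 0.0, -0.01], [0.01, 0.01, -0.11]]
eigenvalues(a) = [-3.34, 3.25, -0.11]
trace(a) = -0.21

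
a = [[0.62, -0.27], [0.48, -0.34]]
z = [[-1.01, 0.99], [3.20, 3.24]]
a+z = [[-0.39, 0.72],[3.68, 2.9]]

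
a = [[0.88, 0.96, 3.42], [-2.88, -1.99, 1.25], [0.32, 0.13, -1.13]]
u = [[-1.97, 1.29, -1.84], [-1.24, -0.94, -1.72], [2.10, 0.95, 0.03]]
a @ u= [[4.26, 3.48, -3.17], [10.77, -0.66, 8.76], [-3.16, -0.78, -0.85]]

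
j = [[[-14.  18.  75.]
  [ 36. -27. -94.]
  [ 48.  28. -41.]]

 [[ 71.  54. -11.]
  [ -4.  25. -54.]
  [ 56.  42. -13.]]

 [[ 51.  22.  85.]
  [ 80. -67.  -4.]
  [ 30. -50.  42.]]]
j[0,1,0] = 36.0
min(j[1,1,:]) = -54.0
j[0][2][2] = -41.0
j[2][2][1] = -50.0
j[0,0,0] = -14.0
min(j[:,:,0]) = -14.0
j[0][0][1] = 18.0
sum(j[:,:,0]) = 354.0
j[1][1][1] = 25.0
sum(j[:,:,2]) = -15.0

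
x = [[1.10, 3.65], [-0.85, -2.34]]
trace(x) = -1.24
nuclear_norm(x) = 4.67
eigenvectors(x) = [[(0.9+0j), 0.90-0.00j], [(-0.42+0.09j), (-0.42-0.09j)]]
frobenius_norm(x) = 4.55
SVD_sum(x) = [[1.16,3.63], [-0.76,-2.37]] + [[-0.06, 0.02], [-0.09, 0.03]]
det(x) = 0.53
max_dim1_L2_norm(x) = 3.81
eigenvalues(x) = [(-0.62+0.38j), (-0.62-0.38j)]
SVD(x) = [[-0.84, 0.55],  [0.55, 0.84]] @ diag([4.551606068592896, 0.11611286039158102]) @ [[-0.3, -0.95], [-0.95, 0.3]]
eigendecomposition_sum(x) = [[(0.55+1.59j), 1.82+2.98j], [(-0.43-0.69j), -1.17-1.21j]] + [[(0.55-1.59j), (1.82-2.98j)], [(-0.43+0.69j), (-1.17+1.21j)]]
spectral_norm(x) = 4.55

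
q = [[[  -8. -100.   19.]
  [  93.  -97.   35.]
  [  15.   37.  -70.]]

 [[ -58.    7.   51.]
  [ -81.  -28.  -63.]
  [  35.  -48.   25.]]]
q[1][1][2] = -63.0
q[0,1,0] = 93.0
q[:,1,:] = [[93.0, -97.0, 35.0], [-81.0, -28.0, -63.0]]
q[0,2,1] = 37.0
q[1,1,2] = -63.0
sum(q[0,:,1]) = -160.0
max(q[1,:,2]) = 51.0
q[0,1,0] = 93.0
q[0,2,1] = 37.0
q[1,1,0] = -81.0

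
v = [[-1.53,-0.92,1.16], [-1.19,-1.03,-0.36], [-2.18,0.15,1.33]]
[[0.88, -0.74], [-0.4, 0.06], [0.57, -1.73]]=v@[[0.28, 0.53], [-0.26, -0.54], [0.92, -0.37]]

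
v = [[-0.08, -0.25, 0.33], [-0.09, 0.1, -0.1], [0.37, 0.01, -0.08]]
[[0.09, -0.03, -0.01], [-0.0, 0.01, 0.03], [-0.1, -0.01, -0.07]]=v@[[-0.14, -0.03, -0.14], [0.51, 0.06, 0.41], [0.64, -0.05, 0.24]]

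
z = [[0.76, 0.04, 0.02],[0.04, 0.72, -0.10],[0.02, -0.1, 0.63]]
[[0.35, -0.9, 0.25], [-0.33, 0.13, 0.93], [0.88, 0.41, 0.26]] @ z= [[0.23,-0.66,0.25], [-0.23,-0.01,0.57], [0.69,0.3,0.14]]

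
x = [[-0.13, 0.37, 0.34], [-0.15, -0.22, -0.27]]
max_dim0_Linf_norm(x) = 0.37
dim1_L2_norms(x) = [0.52, 0.38]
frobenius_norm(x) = 0.64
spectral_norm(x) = 0.61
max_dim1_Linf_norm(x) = 0.37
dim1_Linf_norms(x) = [0.37, 0.27]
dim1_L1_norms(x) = [0.84, 0.64]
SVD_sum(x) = [[-0.02, 0.36, 0.36], [0.01, -0.24, -0.24]] + [[-0.11, 0.01, -0.02], [-0.16, 0.02, -0.03]]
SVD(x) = [[-0.83, 0.56], [0.56, 0.83]] @ diag([0.610438142061584, 0.20140822901858182]) @ [[0.04, -0.70, -0.71],[-0.98, 0.12, -0.17]]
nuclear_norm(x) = 0.81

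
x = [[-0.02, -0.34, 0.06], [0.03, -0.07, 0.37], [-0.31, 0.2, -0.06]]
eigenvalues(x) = [(-0.24+0.25j), (-0.24-0.25j), (0.33+0j)]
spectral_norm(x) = 0.49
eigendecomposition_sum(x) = [[(-0.04+0.15j), -0.12-0.04j, 0.07+0.13j],[(0.06+0.12j), -0.10+0.05j, 0.13+0.04j],[-0.10-0.03j, 0.03-0.09j, -0.09+0.06j]] + [[-0.04-0.15j, (-0.12+0.04j), 0.07-0.13j], [(0.06-0.12j), -0.10-0.05j, (0.13-0.04j)], [(-0.1+0.03j), (0.03+0.09j), -0.09-0.06j]] + [[(0.07+0j), (-0.1+0j), -0.09+0.00j], [-0.09-0.00j, (0.13-0j), 0.11-0.00j], [(-0.1-0j), 0.15-0.00j, 0.13-0.00j]]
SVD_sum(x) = [[0.11, -0.19, 0.15], [0.11, -0.20, 0.15], [-0.12, 0.22, -0.17]] + [[0.03, -0.04, -0.07], [-0.1, 0.11, 0.21], [-0.06, 0.07, 0.13]] + [[-0.16, -0.11, -0.02],  [0.02, 0.01, 0.0],  [-0.13, -0.08, -0.02]]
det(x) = 0.04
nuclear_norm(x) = 1.06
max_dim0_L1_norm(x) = 0.61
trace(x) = -0.15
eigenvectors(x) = [[0.66+0.00j, (0.66-0j), -0.46+0.00j],[(0.43-0.4j), 0.43+0.40j, 0.59+0.00j],[(0.02+0.47j), 0.02-0.47j, 0.67+0.00j]]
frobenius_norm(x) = 0.63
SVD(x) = [[0.55, 0.28, -0.79],[0.56, -0.83, 0.1],[-0.62, -0.49, -0.61]] @ diag([0.48854813095611954, 0.3167267582321735, 0.25100773764770823]) @ [[0.41, -0.72, 0.57], [0.38, -0.43, -0.82], [0.83, 0.55, 0.10]]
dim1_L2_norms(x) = [0.35, 0.38, 0.37]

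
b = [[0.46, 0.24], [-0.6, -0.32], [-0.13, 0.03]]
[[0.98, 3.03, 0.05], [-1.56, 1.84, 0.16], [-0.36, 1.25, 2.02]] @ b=[[-1.37, -0.73], [-1.84, -0.96], [-1.18, -0.43]]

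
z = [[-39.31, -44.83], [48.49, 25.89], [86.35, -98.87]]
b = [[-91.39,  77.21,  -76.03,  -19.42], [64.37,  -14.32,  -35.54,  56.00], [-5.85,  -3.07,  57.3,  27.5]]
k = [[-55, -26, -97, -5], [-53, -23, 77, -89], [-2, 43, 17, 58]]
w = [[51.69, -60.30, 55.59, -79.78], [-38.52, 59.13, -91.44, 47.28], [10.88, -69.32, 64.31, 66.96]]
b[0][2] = -76.03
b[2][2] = 57.3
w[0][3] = -79.78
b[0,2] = -76.03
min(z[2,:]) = -98.87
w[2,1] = -69.32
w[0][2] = 55.59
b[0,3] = -19.42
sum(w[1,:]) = -23.549999999999997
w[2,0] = 10.88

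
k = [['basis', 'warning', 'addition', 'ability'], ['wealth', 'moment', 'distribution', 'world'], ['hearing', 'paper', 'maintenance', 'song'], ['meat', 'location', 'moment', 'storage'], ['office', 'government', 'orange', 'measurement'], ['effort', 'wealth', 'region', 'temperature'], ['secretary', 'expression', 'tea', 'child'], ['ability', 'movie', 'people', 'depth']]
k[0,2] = 'addition'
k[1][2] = 'distribution'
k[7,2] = 'people'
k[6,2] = 'tea'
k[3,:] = ['meat', 'location', 'moment', 'storage']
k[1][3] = 'world'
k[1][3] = 'world'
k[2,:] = ['hearing', 'paper', 'maintenance', 'song']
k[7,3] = 'depth'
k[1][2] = 'distribution'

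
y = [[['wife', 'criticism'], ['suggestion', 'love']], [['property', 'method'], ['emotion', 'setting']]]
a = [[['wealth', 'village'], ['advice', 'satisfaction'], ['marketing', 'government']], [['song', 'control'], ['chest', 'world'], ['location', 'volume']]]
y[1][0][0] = 'property'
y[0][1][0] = 'suggestion'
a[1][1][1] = 'world'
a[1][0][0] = 'song'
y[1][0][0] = 'property'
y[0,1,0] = 'suggestion'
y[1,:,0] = ['property', 'emotion']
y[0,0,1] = 'criticism'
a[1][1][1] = 'world'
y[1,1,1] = 'setting'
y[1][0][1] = 'method'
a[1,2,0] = 'location'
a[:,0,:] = [['wealth', 'village'], ['song', 'control']]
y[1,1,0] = 'emotion'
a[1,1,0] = 'chest'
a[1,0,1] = 'control'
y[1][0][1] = 'method'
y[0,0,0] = 'wife'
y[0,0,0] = 'wife'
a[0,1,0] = 'advice'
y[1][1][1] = 'setting'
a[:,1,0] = ['advice', 'chest']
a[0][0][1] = 'village'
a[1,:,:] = [['song', 'control'], ['chest', 'world'], ['location', 'volume']]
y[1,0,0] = 'property'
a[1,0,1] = 'control'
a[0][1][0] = 'advice'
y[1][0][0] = 'property'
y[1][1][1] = 'setting'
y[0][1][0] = 'suggestion'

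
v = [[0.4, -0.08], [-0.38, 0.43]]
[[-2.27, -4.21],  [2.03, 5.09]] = v@[[-5.76,-9.9], [-0.37,3.09]]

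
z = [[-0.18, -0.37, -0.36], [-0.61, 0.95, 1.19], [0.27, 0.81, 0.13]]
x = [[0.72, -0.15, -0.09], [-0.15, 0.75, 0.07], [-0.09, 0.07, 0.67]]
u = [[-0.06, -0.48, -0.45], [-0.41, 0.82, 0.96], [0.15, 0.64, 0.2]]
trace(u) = 0.96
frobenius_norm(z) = 1.93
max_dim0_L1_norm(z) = 2.13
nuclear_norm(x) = 2.14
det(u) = 0.09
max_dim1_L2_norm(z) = 1.64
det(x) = 0.34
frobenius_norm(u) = 1.63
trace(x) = 2.14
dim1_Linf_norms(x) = [0.72, 0.75, 0.67]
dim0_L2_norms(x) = [0.74, 0.77, 0.68]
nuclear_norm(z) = 2.72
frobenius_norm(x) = 1.27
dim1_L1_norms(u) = [0.99, 2.19, 0.99]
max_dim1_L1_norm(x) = 0.97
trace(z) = 0.90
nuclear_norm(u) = 2.15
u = x @ z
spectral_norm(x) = 0.93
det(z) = 0.27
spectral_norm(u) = 1.56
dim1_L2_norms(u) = [0.66, 1.33, 0.69]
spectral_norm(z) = 1.78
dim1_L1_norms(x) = [0.96, 0.97, 0.83]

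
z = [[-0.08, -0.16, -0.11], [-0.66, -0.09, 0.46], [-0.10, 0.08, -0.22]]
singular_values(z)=[0.81, 0.27, 0.17]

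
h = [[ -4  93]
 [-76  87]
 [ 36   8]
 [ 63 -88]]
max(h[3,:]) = 63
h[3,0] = 63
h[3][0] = 63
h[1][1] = 87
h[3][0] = 63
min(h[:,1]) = -88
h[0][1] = 93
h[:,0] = [-4, -76, 36, 63]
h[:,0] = [-4, -76, 36, 63]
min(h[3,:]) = -88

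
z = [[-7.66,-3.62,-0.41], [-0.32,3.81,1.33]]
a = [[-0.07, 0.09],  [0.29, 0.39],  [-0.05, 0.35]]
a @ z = [[0.51, 0.6, 0.15], [-2.35, 0.44, 0.40], [0.27, 1.51, 0.49]]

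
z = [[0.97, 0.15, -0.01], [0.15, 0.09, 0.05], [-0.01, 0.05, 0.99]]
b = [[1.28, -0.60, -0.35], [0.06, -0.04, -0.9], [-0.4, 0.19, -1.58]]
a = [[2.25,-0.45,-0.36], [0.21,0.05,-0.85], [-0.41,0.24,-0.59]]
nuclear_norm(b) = 3.34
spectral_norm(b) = 1.86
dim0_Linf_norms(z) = [0.97, 0.15, 0.99]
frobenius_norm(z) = 1.41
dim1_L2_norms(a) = [2.32, 0.88, 0.76]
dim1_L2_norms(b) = [1.46, 0.9, 1.64]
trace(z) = 2.05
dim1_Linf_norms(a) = [2.25, 0.85, 0.59]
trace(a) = 1.71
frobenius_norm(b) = 2.37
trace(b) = -0.34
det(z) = 0.06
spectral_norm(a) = 2.37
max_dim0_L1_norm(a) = 2.87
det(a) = 0.15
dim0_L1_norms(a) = [2.87, 0.74, 1.8]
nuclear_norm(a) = 3.49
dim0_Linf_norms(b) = [1.28, 0.6, 1.58]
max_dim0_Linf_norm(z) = 0.99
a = z + b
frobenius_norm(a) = 2.60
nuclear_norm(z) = 2.05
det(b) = 0.03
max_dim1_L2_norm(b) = 1.64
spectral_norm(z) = 1.00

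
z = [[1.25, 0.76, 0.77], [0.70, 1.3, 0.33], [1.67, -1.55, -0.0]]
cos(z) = [[-0.17, -0.27, -0.40], [-0.71, 0.29, -0.3], [-0.41, 0.33, 0.65]]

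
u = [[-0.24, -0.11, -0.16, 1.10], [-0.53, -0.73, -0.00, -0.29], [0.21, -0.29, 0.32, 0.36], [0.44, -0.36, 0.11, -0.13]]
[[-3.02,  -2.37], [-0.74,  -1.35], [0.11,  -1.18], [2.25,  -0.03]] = u @ [[3.89, 1.04], [-0.97, 1.83], [-0.73, -0.65], [-2.10, -1.84]]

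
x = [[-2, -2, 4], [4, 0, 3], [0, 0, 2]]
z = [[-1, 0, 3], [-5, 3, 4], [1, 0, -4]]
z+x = [[-3, -2, 7], [-1, 3, 7], [1, 0, -2]]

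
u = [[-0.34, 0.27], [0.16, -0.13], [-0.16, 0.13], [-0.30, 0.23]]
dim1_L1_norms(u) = [0.61, 0.29, 0.29, 0.53]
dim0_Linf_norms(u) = [0.34, 0.27]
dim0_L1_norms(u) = [0.96, 0.76]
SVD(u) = [[-0.67, 0.23], [0.32, -0.44], [-0.32, 0.44], [-0.59, -0.74]] @ diag([0.6452543039138908, 0.00684713667165945]) @ [[0.79, -0.62], [0.62, 0.79]]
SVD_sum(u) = [[-0.34, 0.27],[0.16, -0.13],[-0.16, 0.13],[-0.3, 0.23]] + [[0.00, 0.0], [-0.0, -0.0], [0.00, 0.0], [-0.00, -0.00]]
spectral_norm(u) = 0.65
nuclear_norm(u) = 0.65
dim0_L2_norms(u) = [0.51, 0.4]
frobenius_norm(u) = 0.65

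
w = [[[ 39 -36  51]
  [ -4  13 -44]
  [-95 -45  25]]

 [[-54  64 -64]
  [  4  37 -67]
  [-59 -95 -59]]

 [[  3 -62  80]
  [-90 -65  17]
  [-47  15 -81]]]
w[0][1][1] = 13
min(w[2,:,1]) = -65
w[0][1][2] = -44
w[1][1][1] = 37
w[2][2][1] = 15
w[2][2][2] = -81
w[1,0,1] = 64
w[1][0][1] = 64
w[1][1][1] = 37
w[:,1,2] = [-44, -67, 17]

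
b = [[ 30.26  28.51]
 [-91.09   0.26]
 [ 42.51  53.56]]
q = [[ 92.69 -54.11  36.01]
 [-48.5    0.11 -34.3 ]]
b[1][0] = -91.09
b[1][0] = -91.09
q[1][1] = 0.11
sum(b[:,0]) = -18.32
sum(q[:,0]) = 44.19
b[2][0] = 42.51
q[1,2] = -34.3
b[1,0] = -91.09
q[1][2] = -34.3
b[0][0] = 30.26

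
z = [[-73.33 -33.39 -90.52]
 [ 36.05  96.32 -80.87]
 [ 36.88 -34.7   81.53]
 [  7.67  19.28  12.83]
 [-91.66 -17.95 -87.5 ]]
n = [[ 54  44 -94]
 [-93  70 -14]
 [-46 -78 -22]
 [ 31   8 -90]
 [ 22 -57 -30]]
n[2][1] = -78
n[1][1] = 70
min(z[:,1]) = -34.7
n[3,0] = 31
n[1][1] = 70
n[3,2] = -90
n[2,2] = -22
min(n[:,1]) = -78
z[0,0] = -73.33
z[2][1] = -34.7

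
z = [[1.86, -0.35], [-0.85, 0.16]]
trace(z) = 2.02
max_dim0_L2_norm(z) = 2.05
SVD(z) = [[-0.91, 0.42], [0.42, 0.91]] @ diag([2.0809132604918053, 4.8055823324603176e-05]) @ [[-0.98, 0.18], [0.18, 0.98]]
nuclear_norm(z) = 2.08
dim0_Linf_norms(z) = [1.86, 0.35]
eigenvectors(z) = [[0.91,0.18], [-0.42,0.98]]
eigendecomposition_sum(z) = [[1.86, -0.35], [-0.85, 0.16]] + [[0.00,0.0], [0.0,0.00]]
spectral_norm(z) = 2.08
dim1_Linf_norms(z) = [1.86, 0.85]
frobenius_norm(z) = 2.08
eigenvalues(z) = [2.02, 0.0]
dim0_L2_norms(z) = [2.05, 0.38]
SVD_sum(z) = [[1.86, -0.35],[-0.85, 0.16]] + [[0.0, 0.00], [0.00, 0.00]]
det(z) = 0.00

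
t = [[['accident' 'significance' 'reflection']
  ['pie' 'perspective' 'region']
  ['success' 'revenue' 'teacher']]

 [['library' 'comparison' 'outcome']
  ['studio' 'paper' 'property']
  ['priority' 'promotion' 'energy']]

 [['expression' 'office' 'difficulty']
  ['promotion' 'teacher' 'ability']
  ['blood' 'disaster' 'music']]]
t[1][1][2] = 'property'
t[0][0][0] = 'accident'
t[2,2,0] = 'blood'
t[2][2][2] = 'music'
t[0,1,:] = ['pie', 'perspective', 'region']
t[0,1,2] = 'region'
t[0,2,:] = ['success', 'revenue', 'teacher']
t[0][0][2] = 'reflection'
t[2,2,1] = 'disaster'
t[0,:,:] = [['accident', 'significance', 'reflection'], ['pie', 'perspective', 'region'], ['success', 'revenue', 'teacher']]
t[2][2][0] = 'blood'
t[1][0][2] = 'outcome'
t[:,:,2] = [['reflection', 'region', 'teacher'], ['outcome', 'property', 'energy'], ['difficulty', 'ability', 'music']]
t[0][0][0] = 'accident'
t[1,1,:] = ['studio', 'paper', 'property']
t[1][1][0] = 'studio'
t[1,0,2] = 'outcome'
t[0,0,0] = 'accident'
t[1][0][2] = 'outcome'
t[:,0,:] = [['accident', 'significance', 'reflection'], ['library', 'comparison', 'outcome'], ['expression', 'office', 'difficulty']]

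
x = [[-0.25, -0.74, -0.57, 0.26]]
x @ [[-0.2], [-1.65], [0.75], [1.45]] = [[1.22]]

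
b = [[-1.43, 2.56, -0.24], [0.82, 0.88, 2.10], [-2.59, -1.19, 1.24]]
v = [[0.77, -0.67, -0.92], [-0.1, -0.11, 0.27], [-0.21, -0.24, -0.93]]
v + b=[[-0.66, 1.89, -1.16],[0.72, 0.77, 2.37],[-2.8, -1.43, 0.31]]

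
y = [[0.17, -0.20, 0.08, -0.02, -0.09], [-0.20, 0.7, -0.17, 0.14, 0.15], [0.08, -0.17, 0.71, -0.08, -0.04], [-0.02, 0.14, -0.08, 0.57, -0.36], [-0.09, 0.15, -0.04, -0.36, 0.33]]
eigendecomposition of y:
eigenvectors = [[-0.22, -0.92, 0.14, -0.24, -0.13], [0.21, -0.35, -0.56, 0.70, 0.18], [-0.03, 0.05, -0.8, -0.59, -0.05], [-0.56, 0.13, -0.15, 0.31, -0.75], [-0.77, 0.08, -0.05, 0.06, 0.62]]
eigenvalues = [0.0, 0.1, 0.56, 0.99, 0.83]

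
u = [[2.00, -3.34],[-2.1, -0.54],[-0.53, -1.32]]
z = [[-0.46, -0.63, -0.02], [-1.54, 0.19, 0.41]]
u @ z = [[4.22, -1.89, -1.41], [1.8, 1.22, -0.18], [2.28, 0.08, -0.53]]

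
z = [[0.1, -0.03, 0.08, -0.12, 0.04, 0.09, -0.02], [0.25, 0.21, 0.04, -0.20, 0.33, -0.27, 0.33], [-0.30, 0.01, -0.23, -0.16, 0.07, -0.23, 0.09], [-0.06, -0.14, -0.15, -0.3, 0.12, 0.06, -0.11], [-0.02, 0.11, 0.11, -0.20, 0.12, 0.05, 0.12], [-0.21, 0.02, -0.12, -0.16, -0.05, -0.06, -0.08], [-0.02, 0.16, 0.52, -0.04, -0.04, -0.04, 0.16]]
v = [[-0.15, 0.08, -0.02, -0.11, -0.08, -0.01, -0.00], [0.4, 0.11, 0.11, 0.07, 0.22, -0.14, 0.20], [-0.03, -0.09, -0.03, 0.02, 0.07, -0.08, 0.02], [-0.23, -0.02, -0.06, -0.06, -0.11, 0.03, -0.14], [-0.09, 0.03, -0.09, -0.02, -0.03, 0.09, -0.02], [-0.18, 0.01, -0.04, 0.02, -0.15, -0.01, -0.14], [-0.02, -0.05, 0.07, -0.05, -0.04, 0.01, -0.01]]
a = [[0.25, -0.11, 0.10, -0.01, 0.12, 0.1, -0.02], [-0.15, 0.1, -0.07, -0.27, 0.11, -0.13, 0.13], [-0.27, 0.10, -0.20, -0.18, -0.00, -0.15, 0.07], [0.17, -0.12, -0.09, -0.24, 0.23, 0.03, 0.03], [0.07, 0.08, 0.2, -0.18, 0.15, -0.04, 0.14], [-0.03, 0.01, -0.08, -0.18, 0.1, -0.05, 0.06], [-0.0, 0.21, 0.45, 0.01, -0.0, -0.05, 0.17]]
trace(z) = 0.00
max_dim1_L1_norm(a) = 0.97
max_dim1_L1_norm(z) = 1.63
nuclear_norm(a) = 1.80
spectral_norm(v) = 0.70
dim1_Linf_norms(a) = [0.25, 0.27, 0.27, 0.24, 0.2, 0.18, 0.45]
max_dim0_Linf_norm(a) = 0.45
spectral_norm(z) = 0.76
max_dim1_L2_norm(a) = 0.53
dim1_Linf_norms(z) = [0.12, 0.33, 0.3, 0.3, 0.2, 0.21, 0.52]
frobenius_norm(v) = 0.76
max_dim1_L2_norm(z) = 0.66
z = v + a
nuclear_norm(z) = 2.49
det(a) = -0.00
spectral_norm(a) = 0.65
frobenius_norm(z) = 1.18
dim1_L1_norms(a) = [0.71, 0.96, 0.97, 0.91, 0.86, 0.51, 0.89]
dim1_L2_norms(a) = [0.33, 0.4, 0.43, 0.4, 0.36, 0.24, 0.53]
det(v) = -0.00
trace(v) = -0.18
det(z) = 0.00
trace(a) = 0.18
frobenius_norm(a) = 1.04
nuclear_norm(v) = 1.31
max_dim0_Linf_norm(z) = 0.52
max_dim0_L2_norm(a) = 0.56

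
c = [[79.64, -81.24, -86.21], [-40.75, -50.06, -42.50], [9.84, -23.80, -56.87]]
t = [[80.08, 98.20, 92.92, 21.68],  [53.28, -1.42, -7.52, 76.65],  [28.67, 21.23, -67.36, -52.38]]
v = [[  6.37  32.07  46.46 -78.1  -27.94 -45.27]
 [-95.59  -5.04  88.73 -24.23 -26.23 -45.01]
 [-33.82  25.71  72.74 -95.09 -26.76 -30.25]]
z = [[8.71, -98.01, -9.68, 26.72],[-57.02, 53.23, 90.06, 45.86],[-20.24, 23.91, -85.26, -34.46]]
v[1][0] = -95.59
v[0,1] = 32.07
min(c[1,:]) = -50.06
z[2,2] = -85.26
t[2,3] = -52.38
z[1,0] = -57.02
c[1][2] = -42.5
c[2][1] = -23.8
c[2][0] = 9.84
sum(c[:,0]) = 48.730000000000004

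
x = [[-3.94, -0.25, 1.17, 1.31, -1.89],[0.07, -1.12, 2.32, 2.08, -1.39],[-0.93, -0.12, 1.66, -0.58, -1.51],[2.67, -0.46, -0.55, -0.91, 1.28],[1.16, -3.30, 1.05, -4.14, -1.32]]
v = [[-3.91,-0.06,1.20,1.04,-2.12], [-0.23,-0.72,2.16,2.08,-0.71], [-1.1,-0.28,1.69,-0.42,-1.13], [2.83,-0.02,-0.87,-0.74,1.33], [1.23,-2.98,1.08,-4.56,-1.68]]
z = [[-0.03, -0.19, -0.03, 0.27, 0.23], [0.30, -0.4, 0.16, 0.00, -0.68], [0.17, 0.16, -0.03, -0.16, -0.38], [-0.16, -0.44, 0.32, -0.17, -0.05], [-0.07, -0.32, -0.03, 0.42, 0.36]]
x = z + v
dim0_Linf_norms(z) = [0.3, 0.44, 0.32, 0.42, 0.68]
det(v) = -8.84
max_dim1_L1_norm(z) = 1.54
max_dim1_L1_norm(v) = 11.53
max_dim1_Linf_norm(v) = 4.56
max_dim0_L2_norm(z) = 0.89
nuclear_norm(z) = 2.30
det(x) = 19.73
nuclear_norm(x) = 16.37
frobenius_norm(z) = 1.38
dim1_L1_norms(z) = [0.75, 1.54, 0.9, 1.14, 1.2]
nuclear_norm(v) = 15.89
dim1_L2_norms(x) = [4.72, 3.59, 2.5, 3.18, 5.68]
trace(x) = -5.63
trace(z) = -0.27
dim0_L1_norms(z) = [0.73, 1.51, 0.57, 1.02, 1.7]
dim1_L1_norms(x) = [8.56, 6.98, 4.8, 5.87, 10.97]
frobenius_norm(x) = 9.15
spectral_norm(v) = 6.58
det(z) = -0.00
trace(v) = -5.36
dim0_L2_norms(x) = [4.99, 3.53, 3.3, 4.93, 3.34]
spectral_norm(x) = 6.52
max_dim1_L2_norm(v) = 5.93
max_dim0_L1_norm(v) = 9.3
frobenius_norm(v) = 9.18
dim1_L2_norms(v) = [4.72, 3.17, 2.37, 3.33, 5.93]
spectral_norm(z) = 1.02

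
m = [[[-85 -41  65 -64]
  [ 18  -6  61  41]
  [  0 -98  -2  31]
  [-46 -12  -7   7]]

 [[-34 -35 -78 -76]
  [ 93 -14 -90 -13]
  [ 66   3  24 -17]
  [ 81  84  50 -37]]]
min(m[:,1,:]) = -90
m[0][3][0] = -46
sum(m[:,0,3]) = -140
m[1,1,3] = -13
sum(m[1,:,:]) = 7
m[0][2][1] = -98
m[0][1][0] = 18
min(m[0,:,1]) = -98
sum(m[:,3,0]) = 35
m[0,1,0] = 18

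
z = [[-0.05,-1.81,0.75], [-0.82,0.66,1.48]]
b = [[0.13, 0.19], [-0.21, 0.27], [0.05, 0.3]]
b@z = [[-0.16, -0.11, 0.38], [-0.21, 0.56, 0.24], [-0.25, 0.11, 0.48]]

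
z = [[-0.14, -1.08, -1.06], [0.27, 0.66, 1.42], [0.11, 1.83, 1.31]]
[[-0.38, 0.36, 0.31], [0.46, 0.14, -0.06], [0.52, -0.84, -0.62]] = z@[[-0.81, 0.12, 0.32], [-0.01, -0.78, -0.43], [0.48, 0.44, 0.10]]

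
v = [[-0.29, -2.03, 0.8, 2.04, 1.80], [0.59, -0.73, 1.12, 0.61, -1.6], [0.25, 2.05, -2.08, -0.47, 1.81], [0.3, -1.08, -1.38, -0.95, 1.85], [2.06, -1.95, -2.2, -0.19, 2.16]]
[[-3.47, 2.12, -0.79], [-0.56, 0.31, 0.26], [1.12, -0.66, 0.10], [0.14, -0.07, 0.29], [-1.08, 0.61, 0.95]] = v@[[0.58,-0.32,0.55], [0.71,-0.40,0.01], [0.75,-0.37,0.07], [-1.41,0.81,-0.30], [0.23,-0.08,-0.03]]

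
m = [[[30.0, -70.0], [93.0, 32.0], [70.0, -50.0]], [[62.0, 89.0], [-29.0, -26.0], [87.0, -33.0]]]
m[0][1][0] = 93.0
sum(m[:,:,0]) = 313.0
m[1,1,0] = -29.0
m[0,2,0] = 70.0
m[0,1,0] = 93.0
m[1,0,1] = 89.0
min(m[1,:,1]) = -33.0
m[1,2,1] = -33.0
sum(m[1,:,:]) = 150.0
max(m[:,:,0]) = 93.0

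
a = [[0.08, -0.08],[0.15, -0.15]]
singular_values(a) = [0.24, 0.0]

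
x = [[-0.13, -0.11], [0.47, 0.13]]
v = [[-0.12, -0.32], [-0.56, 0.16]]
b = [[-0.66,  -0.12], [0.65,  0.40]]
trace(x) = 0.00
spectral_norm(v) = 0.58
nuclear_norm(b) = 1.19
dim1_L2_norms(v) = [0.34, 0.58]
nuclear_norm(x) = 0.58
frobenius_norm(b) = 1.02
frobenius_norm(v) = 0.68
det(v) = -0.20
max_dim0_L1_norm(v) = 0.68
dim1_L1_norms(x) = [0.24, 0.6]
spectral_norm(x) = 0.51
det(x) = 0.03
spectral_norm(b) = 1.00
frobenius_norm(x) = 0.52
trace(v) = 0.04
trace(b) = -0.26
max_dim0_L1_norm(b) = 1.31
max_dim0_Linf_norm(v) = 0.56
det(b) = -0.19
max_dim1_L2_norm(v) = 0.58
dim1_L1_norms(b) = [0.78, 1.05]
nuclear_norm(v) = 0.92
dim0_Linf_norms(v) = [0.56, 0.32]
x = v @ b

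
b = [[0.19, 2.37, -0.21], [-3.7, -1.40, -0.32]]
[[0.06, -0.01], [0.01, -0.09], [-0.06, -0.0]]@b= [[0.05, 0.16, -0.01], [0.33, 0.15, 0.03], [-0.01, -0.14, 0.01]]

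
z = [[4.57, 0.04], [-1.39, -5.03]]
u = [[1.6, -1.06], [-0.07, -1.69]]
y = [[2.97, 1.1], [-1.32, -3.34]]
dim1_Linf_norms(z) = [4.57, 5.03]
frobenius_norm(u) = 2.56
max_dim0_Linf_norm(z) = 5.03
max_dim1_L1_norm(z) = 6.42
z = u + y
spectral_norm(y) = 4.38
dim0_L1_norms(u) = [1.67, 2.75]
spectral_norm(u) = 2.24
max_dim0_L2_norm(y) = 3.52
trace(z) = -0.46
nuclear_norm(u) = 3.48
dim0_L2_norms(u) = [1.6, 1.99]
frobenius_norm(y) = 4.79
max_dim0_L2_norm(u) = 1.99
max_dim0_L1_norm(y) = 4.44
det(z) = -22.93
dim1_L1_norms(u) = [2.66, 1.76]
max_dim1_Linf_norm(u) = 1.69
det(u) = -2.78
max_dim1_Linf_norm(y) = 3.34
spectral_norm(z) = 5.60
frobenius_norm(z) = 6.94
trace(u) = -0.09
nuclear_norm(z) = 9.69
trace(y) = -0.37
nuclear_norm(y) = 6.31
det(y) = -8.47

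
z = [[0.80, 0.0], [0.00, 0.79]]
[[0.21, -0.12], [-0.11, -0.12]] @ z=[[0.17, -0.09], [-0.09, -0.09]]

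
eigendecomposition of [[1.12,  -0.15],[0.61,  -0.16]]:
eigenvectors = [[0.89, 0.12], [0.45, 0.99]]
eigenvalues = [1.04, -0.08]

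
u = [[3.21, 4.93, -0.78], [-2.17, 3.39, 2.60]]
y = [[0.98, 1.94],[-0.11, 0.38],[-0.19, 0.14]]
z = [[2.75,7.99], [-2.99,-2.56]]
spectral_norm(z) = 9.14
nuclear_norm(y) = 2.55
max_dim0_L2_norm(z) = 8.39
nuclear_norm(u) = 10.63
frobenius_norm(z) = 9.32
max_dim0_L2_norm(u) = 5.98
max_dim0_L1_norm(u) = 8.32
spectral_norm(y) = 2.19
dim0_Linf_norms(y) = [0.98, 1.94]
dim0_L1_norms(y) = [1.28, 2.46]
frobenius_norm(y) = 2.22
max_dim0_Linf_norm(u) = 4.93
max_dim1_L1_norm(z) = 10.74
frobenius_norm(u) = 7.63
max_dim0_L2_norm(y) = 1.98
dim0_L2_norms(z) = [4.06, 8.39]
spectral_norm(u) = 6.24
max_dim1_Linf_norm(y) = 1.94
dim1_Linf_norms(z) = [7.99, 2.99]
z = u @ y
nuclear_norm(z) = 10.98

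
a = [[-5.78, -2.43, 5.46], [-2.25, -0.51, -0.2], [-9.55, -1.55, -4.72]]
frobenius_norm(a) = 13.80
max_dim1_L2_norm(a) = 10.76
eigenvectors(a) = [[(0.04-0.58j),(0.04+0.58j),0.24+0.00j], [0.14-0.06j,(0.14+0.06j),(-0.96+0j)], [0.80+0.00j,0.80-0.00j,-0.17+0.00j]]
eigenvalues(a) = [(-5.51+6.99j), (-5.51-6.99j), (0.02+0j)]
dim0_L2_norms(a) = [11.39, 2.93, 7.22]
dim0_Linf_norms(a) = [9.55, 2.43, 5.46]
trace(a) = -11.01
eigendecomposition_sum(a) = [[-2.89+3.23j, (-1.21+0.47j), 2.73+1.91j],[-1.12-0.26j, -0.26-0.22j, -0.10+0.88j],[(-4.77-3.66j), (-0.78-1.63j), -2.36+3.98j]] + [[(-2.89-3.23j), (-1.21-0.47j), 2.73-1.91j], [(-1.12+0.26j), -0.26+0.22j, -0.10-0.88j], [-4.77+3.66j, (-0.78+1.63j), -2.36-3.98j]] + [[-0j,-0.00-0.00j,0.00+0.00j], [(-0+0j),0.02+0.00j,-0.00-0.00j], [(-0+0j),0j,-0.00-0.00j]]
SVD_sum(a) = [[-5.15, -1.16, -0.76],  [-2.23, -0.50, -0.33],  [-9.88, -2.22, -1.45]] + [[-0.63, -1.27, 6.22], [-0.01, -0.03, 0.12], [0.33, 0.67, -3.27]] + [[0.00, -0.00, -0.00], [-0.00, 0.02, 0.0], [0.00, -0.0, -0.00]]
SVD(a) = [[-0.45, 0.88, 0.11], [-0.20, 0.02, -0.98], [-0.87, -0.47, 0.17]] @ diag([11.76648594780376, 7.205581075734683, 0.017601169022899706]) @ [[0.97, 0.22, 0.14], [-0.1, -0.2, 0.97], [0.24, -0.96, -0.17]]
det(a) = 1.49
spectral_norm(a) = 11.77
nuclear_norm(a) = 18.99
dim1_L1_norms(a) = [13.67, 2.96, 15.82]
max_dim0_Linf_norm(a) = 9.55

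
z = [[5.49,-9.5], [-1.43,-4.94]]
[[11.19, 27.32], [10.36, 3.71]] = z @ [[-1.06, 2.45], [-1.79, -1.46]]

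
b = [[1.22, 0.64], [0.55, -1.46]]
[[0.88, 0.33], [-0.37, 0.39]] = b @ [[0.49, 0.34], [0.44, -0.14]]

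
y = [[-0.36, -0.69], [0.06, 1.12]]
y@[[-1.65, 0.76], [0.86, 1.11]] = [[0.00, -1.04], [0.86, 1.29]]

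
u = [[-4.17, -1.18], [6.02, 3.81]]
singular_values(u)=[8.27, 1.06]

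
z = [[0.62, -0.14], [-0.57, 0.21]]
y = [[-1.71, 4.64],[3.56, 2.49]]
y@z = [[-3.70, 1.21], [0.79, 0.02]]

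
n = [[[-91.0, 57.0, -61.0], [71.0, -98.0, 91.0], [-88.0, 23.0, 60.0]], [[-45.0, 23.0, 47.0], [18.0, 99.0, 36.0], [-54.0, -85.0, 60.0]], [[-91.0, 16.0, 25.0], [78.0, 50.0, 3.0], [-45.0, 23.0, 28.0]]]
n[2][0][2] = 25.0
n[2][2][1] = 23.0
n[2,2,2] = 28.0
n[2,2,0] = -45.0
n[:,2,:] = [[-88.0, 23.0, 60.0], [-54.0, -85.0, 60.0], [-45.0, 23.0, 28.0]]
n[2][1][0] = 78.0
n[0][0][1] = 57.0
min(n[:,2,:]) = -88.0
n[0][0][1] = 57.0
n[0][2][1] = 23.0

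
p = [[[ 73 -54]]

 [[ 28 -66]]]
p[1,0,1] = -66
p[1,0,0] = 28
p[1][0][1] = -66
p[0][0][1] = -54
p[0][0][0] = 73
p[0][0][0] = 73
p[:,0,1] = [-54, -66]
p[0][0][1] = -54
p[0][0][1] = -54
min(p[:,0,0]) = 28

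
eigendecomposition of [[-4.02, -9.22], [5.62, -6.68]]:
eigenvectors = [[(0.79+0j), (0.79-0j)],  [0.11-0.60j, 0.11+0.60j]]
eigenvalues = [(-5.35+7.07j), (-5.35-7.07j)]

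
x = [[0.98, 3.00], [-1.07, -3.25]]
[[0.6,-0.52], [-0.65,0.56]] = x @ [[-0.06, 0.3], [0.22, -0.27]]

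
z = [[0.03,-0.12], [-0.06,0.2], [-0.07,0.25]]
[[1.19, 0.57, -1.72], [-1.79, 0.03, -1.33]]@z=[[0.12, -0.46], [0.04, -0.11]]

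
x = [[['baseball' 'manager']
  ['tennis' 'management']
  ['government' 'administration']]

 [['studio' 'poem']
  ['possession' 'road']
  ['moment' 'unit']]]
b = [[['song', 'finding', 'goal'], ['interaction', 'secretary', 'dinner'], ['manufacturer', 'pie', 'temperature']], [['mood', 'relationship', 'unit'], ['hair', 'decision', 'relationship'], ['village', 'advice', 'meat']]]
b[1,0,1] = 'relationship'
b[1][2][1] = 'advice'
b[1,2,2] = 'meat'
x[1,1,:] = ['possession', 'road']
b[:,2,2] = ['temperature', 'meat']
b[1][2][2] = 'meat'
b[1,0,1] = 'relationship'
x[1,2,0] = 'moment'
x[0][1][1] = 'management'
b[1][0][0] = 'mood'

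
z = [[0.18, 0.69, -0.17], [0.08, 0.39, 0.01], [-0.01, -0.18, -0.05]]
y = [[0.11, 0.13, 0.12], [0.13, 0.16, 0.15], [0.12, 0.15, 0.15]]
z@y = [[0.09, 0.11, 0.1], [0.06, 0.07, 0.07], [-0.03, -0.04, -0.04]]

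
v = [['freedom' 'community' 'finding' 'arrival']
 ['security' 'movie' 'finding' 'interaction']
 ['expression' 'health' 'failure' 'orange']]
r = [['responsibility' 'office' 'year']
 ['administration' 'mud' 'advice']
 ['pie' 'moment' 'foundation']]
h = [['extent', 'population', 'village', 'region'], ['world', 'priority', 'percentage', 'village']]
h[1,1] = 'priority'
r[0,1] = 'office'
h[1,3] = 'village'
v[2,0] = 'expression'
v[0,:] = ['freedom', 'community', 'finding', 'arrival']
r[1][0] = 'administration'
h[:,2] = ['village', 'percentage']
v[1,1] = 'movie'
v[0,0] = 'freedom'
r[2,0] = 'pie'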